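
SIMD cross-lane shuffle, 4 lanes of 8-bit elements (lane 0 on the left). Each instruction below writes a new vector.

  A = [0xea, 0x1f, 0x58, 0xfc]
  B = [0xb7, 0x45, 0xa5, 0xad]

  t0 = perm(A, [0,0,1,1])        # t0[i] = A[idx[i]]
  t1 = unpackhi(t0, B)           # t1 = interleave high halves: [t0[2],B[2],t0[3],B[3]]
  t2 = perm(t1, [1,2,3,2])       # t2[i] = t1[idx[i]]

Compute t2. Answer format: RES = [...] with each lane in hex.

t0 = [0xea, 0xea, 0x1f, 0x1f]
t1 = [0x1f, 0xa5, 0x1f, 0xad]
t2 = [0xa5, 0x1f, 0xad, 0x1f]

RES = [ 0xa5  0x1f  0xad  0x1f ]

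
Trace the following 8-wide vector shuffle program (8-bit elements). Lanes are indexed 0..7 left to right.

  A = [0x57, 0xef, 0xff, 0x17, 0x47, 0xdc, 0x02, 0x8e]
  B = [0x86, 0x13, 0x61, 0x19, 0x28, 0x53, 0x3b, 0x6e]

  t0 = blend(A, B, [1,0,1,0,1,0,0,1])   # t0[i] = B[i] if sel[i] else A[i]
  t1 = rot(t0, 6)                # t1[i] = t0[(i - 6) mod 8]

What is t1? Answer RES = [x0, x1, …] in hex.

t0 = [0x86, 0xef, 0x61, 0x17, 0x28, 0xdc, 0x02, 0x6e]
t1 = [0x61, 0x17, 0x28, 0xdc, 0x02, 0x6e, 0x86, 0xef]

RES = [0x61, 0x17, 0x28, 0xdc, 0x02, 0x6e, 0x86, 0xef]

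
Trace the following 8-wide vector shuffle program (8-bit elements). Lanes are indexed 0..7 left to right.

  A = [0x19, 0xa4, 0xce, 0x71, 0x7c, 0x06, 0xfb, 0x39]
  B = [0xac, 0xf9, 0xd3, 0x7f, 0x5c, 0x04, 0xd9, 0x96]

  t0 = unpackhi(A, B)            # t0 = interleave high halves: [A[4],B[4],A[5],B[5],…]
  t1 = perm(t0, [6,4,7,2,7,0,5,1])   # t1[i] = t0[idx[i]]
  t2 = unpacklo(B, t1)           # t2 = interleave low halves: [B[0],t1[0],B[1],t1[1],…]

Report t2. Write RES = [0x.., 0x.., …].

t0 = [0x7c, 0x5c, 0x06, 0x04, 0xfb, 0xd9, 0x39, 0x96]
t1 = [0x39, 0xfb, 0x96, 0x06, 0x96, 0x7c, 0xd9, 0x5c]
t2 = [0xac, 0x39, 0xf9, 0xfb, 0xd3, 0x96, 0x7f, 0x06]

RES = [ 0xac  0x39  0xf9  0xfb  0xd3  0x96  0x7f  0x06 ]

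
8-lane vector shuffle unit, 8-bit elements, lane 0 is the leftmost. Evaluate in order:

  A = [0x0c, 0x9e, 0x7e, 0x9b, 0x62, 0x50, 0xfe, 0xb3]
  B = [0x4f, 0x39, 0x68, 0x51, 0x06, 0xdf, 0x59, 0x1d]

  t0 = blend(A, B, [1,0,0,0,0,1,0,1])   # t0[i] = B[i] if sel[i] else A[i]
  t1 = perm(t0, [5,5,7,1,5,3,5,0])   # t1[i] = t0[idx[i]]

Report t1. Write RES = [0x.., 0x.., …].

→ t0 |4f|9e|7e|9b|62|df|fe|1d|
→ t1 |df|df|1d|9e|df|9b|df|4f|

RES = [ 0xdf  0xdf  0x1d  0x9e  0xdf  0x9b  0xdf  0x4f ]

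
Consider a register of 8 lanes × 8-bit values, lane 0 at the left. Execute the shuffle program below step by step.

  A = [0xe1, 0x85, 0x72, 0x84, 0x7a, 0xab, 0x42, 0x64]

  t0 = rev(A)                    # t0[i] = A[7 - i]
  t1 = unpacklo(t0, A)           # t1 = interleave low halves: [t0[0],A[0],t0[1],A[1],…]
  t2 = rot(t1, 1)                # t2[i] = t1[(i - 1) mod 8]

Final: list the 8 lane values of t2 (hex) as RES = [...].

  t0: 64 42 ab 7a 84 72 85 e1
  t1: 64 e1 42 85 ab 72 7a 84
  t2: 84 64 e1 42 85 ab 72 7a

RES = [ 0x84  0x64  0xe1  0x42  0x85  0xab  0x72  0x7a ]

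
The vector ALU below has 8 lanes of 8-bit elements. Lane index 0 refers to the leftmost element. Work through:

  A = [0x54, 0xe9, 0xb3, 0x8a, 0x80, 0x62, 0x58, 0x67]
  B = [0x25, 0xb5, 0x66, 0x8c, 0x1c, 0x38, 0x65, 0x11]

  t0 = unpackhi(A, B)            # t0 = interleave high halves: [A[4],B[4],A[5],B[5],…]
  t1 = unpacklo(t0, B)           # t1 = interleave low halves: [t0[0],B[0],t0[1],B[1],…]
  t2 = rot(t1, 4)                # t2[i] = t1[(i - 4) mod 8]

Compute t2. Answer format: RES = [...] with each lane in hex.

RES = [0x62, 0x66, 0x38, 0x8c, 0x80, 0x25, 0x1c, 0xb5]

t0 = [0x80, 0x1c, 0x62, 0x38, 0x58, 0x65, 0x67, 0x11]
t1 = [0x80, 0x25, 0x1c, 0xb5, 0x62, 0x66, 0x38, 0x8c]
t2 = [0x62, 0x66, 0x38, 0x8c, 0x80, 0x25, 0x1c, 0xb5]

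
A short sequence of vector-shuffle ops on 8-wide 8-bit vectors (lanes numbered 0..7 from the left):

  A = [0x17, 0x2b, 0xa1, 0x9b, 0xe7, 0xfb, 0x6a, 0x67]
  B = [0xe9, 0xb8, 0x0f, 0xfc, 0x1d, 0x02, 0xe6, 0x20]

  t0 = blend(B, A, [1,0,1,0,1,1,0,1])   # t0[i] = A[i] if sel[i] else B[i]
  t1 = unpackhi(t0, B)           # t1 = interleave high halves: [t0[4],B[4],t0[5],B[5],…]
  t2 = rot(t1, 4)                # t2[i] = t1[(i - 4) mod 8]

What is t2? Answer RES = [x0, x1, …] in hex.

t0 = [0x17, 0xb8, 0xa1, 0xfc, 0xe7, 0xfb, 0xe6, 0x67]
t1 = [0xe7, 0x1d, 0xfb, 0x02, 0xe6, 0xe6, 0x67, 0x20]
t2 = [0xe6, 0xe6, 0x67, 0x20, 0xe7, 0x1d, 0xfb, 0x02]

RES = [0xe6, 0xe6, 0x67, 0x20, 0xe7, 0x1d, 0xfb, 0x02]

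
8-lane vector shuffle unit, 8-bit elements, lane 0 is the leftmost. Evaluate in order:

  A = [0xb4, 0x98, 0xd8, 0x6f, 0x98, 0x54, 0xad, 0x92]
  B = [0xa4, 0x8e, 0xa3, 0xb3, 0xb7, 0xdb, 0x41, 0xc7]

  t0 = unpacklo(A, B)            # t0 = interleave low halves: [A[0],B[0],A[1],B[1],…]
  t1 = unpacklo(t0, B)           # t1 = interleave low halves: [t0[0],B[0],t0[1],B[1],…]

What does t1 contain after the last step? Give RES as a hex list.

t0 = [0xb4, 0xa4, 0x98, 0x8e, 0xd8, 0xa3, 0x6f, 0xb3]
t1 = [0xb4, 0xa4, 0xa4, 0x8e, 0x98, 0xa3, 0x8e, 0xb3]

RES = [ 0xb4  0xa4  0xa4  0x8e  0x98  0xa3  0x8e  0xb3 ]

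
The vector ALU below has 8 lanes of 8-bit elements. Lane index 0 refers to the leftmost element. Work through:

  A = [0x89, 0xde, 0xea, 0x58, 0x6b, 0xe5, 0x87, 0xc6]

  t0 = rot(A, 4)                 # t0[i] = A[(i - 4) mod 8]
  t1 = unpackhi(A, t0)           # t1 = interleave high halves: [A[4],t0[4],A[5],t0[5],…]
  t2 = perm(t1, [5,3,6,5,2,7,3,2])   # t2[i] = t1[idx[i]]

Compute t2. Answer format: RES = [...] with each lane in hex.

→ t0 |6b|e5|87|c6|89|de|ea|58|
→ t1 |6b|89|e5|de|87|ea|c6|58|
→ t2 |ea|de|c6|ea|e5|58|de|e5|

RES = [ 0xea  0xde  0xc6  0xea  0xe5  0x58  0xde  0xe5 ]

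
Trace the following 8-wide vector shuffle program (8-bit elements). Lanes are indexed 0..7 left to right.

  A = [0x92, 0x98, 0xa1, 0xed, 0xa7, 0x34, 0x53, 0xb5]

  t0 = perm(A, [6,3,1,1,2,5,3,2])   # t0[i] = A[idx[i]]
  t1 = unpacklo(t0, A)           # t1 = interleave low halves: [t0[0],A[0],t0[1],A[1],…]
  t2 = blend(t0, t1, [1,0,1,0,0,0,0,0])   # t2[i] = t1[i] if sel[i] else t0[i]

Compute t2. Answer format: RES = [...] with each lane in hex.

RES = [ 0x53  0xed  0xed  0x98  0xa1  0x34  0xed  0xa1 ]

→ t0 |53|ed|98|98|a1|34|ed|a1|
→ t1 |53|92|ed|98|98|a1|98|ed|
→ t2 |53|ed|ed|98|a1|34|ed|a1|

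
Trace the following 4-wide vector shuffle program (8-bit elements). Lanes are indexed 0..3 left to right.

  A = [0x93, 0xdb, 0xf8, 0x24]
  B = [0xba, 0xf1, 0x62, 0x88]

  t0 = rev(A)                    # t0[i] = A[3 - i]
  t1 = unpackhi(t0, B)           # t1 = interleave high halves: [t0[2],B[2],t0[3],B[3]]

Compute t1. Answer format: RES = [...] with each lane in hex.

RES = [ 0xdb  0x62  0x93  0x88 ]

→ t0 |24|f8|db|93|
→ t1 |db|62|93|88|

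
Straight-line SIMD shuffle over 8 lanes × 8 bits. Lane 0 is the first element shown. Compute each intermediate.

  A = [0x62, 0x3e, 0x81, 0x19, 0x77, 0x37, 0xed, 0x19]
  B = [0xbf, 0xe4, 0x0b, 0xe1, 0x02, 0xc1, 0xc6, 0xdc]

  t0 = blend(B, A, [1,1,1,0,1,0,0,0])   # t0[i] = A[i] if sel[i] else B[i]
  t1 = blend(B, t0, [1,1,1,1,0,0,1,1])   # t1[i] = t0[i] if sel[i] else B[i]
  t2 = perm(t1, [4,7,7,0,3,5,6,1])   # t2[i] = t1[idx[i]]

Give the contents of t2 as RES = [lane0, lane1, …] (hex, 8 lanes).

t0 = [0x62, 0x3e, 0x81, 0xe1, 0x77, 0xc1, 0xc6, 0xdc]
t1 = [0x62, 0x3e, 0x81, 0xe1, 0x02, 0xc1, 0xc6, 0xdc]
t2 = [0x02, 0xdc, 0xdc, 0x62, 0xe1, 0xc1, 0xc6, 0x3e]

RES = [ 0x02  0xdc  0xdc  0x62  0xe1  0xc1  0xc6  0x3e ]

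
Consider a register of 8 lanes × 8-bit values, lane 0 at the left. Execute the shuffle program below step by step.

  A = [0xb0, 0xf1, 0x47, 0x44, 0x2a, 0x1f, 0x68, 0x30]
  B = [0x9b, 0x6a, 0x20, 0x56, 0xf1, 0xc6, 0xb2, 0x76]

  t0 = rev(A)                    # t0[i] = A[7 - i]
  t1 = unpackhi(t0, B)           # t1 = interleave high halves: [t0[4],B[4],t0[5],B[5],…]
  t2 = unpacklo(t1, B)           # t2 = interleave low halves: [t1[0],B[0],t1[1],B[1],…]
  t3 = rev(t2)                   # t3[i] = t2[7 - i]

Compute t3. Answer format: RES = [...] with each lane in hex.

RES = [0x56, 0xc6, 0x20, 0x47, 0x6a, 0xf1, 0x9b, 0x44]

t0 = [0x30, 0x68, 0x1f, 0x2a, 0x44, 0x47, 0xf1, 0xb0]
t1 = [0x44, 0xf1, 0x47, 0xc6, 0xf1, 0xb2, 0xb0, 0x76]
t2 = [0x44, 0x9b, 0xf1, 0x6a, 0x47, 0x20, 0xc6, 0x56]
t3 = [0x56, 0xc6, 0x20, 0x47, 0x6a, 0xf1, 0x9b, 0x44]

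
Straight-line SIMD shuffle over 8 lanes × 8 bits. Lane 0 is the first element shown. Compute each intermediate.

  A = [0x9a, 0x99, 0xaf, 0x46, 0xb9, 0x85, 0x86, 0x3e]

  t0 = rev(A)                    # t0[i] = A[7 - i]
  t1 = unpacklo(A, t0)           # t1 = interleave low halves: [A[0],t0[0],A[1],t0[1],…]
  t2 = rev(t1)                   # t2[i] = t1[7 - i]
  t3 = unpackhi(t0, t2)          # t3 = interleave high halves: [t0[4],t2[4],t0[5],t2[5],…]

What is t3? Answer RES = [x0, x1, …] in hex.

RES = [0x46, 0x86, 0xaf, 0x99, 0x99, 0x3e, 0x9a, 0x9a]

→ t0 |3e|86|85|b9|46|af|99|9a|
→ t1 |9a|3e|99|86|af|85|46|b9|
→ t2 |b9|46|85|af|86|99|3e|9a|
→ t3 |46|86|af|99|99|3e|9a|9a|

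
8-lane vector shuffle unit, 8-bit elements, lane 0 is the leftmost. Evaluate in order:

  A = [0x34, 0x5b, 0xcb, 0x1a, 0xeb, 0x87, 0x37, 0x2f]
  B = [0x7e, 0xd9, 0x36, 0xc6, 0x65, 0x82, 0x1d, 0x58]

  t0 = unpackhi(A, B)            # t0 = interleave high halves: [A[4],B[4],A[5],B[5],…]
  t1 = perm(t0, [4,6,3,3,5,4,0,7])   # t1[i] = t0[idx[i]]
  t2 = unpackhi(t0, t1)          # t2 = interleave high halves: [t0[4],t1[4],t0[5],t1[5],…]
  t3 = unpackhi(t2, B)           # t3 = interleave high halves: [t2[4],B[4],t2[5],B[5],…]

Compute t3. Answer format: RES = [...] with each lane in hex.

RES = [0x2f, 0x65, 0xeb, 0x82, 0x58, 0x1d, 0x58, 0x58]

→ t0 |eb|65|87|82|37|1d|2f|58|
→ t1 |37|2f|82|82|1d|37|eb|58|
→ t2 |37|1d|1d|37|2f|eb|58|58|
→ t3 |2f|65|eb|82|58|1d|58|58|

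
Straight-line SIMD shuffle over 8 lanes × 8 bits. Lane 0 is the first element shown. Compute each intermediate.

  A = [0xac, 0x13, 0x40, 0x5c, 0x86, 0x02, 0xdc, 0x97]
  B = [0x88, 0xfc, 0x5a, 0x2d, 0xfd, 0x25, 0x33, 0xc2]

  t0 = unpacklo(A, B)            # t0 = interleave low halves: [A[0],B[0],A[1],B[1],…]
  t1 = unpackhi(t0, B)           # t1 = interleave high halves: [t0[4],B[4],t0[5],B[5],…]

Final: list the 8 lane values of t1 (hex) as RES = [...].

t0 = [0xac, 0x88, 0x13, 0xfc, 0x40, 0x5a, 0x5c, 0x2d]
t1 = [0x40, 0xfd, 0x5a, 0x25, 0x5c, 0x33, 0x2d, 0xc2]

RES = [0x40, 0xfd, 0x5a, 0x25, 0x5c, 0x33, 0x2d, 0xc2]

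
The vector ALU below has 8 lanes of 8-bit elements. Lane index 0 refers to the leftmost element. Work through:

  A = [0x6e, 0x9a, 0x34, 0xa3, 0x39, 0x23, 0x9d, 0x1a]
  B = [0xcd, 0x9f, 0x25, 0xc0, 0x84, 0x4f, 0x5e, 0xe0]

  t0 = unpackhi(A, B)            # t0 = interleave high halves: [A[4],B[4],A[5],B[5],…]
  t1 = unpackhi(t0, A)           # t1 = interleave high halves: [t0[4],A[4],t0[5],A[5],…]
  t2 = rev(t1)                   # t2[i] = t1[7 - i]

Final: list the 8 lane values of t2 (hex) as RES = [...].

→ t0 |39|84|23|4f|9d|5e|1a|e0|
→ t1 |9d|39|5e|23|1a|9d|e0|1a|
→ t2 |1a|e0|9d|1a|23|5e|39|9d|

RES = [ 0x1a  0xe0  0x9d  0x1a  0x23  0x5e  0x39  0x9d ]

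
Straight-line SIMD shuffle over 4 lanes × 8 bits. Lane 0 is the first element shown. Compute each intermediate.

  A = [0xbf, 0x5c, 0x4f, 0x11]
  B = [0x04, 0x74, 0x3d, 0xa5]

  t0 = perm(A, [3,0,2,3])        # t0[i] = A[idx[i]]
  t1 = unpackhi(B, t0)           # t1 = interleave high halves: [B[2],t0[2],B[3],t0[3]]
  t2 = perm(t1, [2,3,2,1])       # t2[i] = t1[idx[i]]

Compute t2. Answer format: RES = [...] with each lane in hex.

RES = [0xa5, 0x11, 0xa5, 0x4f]

  t0: 11 bf 4f 11
  t1: 3d 4f a5 11
  t2: a5 11 a5 4f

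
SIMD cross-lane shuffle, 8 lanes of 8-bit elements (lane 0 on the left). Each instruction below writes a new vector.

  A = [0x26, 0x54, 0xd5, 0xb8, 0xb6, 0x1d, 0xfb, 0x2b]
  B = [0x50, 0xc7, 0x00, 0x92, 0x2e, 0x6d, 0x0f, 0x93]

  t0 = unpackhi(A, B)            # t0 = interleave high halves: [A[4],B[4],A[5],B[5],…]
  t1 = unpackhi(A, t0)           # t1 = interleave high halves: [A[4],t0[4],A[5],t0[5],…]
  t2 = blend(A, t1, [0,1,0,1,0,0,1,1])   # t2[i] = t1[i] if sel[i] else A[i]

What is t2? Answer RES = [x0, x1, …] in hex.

  t0: b6 2e 1d 6d fb 0f 2b 93
  t1: b6 fb 1d 0f fb 2b 2b 93
  t2: 26 fb d5 0f b6 1d 2b 93

RES = [0x26, 0xfb, 0xd5, 0x0f, 0xb6, 0x1d, 0x2b, 0x93]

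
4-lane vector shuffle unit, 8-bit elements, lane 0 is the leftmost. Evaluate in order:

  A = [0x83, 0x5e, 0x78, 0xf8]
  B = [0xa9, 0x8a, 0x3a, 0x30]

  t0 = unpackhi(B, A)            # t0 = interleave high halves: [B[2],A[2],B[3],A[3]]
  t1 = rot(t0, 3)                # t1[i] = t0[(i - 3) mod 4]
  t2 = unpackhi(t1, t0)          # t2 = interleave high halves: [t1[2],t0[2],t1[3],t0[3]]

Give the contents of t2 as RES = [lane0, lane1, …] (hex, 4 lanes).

RES = [ 0xf8  0x30  0x3a  0xf8 ]

t0 = [0x3a, 0x78, 0x30, 0xf8]
t1 = [0x78, 0x30, 0xf8, 0x3a]
t2 = [0xf8, 0x30, 0x3a, 0xf8]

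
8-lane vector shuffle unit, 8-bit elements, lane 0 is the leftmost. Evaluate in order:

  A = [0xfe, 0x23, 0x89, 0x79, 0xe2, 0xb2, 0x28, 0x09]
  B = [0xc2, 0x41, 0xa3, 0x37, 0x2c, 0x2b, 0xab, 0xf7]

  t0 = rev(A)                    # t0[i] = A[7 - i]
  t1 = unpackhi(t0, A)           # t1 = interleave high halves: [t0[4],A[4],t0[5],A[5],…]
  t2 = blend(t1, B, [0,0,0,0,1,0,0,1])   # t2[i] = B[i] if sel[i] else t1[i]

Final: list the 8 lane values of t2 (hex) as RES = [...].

RES = [ 0x79  0xe2  0x89  0xb2  0x2c  0x28  0xfe  0xf7 ]

→ t0 |09|28|b2|e2|79|89|23|fe|
→ t1 |79|e2|89|b2|23|28|fe|09|
→ t2 |79|e2|89|b2|2c|28|fe|f7|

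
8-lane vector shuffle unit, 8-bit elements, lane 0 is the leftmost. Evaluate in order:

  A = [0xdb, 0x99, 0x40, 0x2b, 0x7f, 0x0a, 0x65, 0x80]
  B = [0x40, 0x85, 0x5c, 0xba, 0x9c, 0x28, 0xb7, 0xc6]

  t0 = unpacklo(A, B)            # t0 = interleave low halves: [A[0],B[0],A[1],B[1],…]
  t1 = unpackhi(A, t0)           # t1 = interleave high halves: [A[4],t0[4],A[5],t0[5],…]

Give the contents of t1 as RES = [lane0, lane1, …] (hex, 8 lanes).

RES = [ 0x7f  0x40  0x0a  0x5c  0x65  0x2b  0x80  0xba ]

t0 = [0xdb, 0x40, 0x99, 0x85, 0x40, 0x5c, 0x2b, 0xba]
t1 = [0x7f, 0x40, 0x0a, 0x5c, 0x65, 0x2b, 0x80, 0xba]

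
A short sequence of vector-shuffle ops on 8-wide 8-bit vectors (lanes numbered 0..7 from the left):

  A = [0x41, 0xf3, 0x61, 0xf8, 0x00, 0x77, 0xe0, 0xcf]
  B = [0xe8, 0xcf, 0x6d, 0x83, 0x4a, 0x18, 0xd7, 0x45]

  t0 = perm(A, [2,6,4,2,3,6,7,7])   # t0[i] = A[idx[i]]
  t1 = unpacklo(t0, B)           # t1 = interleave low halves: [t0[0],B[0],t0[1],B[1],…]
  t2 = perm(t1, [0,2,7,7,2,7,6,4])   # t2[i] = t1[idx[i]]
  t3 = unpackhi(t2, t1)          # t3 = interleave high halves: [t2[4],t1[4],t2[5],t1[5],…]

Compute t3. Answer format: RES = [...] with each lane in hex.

  t0: 61 e0 00 61 f8 e0 cf cf
  t1: 61 e8 e0 cf 00 6d 61 83
  t2: 61 e0 83 83 e0 83 61 00
  t3: e0 00 83 6d 61 61 00 83

RES = [ 0xe0  0x00  0x83  0x6d  0x61  0x61  0x00  0x83 ]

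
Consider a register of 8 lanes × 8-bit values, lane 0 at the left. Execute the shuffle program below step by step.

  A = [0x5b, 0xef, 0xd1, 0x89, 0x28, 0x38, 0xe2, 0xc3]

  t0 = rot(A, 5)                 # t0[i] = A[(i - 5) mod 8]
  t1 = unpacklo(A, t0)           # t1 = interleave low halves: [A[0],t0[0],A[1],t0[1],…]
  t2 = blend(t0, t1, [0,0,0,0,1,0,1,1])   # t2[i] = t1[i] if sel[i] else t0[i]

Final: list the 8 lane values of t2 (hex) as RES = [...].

→ t0 |89|28|38|e2|c3|5b|ef|d1|
→ t1 |5b|89|ef|28|d1|38|89|e2|
→ t2 |89|28|38|e2|d1|5b|89|e2|

RES = [0x89, 0x28, 0x38, 0xe2, 0xd1, 0x5b, 0x89, 0xe2]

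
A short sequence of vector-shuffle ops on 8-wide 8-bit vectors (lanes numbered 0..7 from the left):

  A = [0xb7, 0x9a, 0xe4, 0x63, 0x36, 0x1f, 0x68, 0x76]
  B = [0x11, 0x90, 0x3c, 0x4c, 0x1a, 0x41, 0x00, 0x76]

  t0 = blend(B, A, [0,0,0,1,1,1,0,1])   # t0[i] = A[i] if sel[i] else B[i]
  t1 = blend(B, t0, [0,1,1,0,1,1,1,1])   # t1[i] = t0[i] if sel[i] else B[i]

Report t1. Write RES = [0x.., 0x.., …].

→ t0 |11|90|3c|63|36|1f|00|76|
→ t1 |11|90|3c|4c|36|1f|00|76|

RES = [0x11, 0x90, 0x3c, 0x4c, 0x36, 0x1f, 0x00, 0x76]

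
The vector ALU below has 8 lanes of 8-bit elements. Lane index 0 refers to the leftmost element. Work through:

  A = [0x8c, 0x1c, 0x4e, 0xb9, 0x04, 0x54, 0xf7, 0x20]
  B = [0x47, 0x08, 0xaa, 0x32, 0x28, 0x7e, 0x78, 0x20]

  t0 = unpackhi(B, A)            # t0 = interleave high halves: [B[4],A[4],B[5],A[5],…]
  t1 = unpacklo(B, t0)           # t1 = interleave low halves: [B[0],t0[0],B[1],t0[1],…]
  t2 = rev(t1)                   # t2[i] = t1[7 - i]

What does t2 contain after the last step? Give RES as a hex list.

→ t0 |28|04|7e|54|78|f7|20|20|
→ t1 |47|28|08|04|aa|7e|32|54|
→ t2 |54|32|7e|aa|04|08|28|47|

RES = [0x54, 0x32, 0x7e, 0xaa, 0x04, 0x08, 0x28, 0x47]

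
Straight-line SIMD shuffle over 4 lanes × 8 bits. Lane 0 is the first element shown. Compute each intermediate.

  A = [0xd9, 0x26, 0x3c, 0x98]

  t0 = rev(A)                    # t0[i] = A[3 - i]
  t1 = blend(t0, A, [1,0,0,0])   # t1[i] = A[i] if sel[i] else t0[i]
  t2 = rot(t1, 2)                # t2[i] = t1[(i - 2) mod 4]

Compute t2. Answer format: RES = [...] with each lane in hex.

RES = [ 0x26  0xd9  0xd9  0x3c ]

→ t0 |98|3c|26|d9|
→ t1 |d9|3c|26|d9|
→ t2 |26|d9|d9|3c|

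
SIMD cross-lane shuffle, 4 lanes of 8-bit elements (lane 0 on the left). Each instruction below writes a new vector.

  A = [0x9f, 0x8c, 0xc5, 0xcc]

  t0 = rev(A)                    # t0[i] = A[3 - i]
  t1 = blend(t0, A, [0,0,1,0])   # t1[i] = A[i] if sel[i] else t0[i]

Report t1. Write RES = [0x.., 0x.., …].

t0 = [0xcc, 0xc5, 0x8c, 0x9f]
t1 = [0xcc, 0xc5, 0xc5, 0x9f]

RES = [ 0xcc  0xc5  0xc5  0x9f ]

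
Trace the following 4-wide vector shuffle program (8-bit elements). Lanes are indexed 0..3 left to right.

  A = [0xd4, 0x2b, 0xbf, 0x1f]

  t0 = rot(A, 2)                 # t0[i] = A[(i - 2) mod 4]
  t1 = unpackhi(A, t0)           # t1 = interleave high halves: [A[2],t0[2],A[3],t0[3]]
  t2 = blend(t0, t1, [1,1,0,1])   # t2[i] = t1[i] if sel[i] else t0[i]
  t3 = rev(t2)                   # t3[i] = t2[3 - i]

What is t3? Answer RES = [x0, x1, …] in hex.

RES = [0x2b, 0xd4, 0xd4, 0xbf]

  t0: bf 1f d4 2b
  t1: bf d4 1f 2b
  t2: bf d4 d4 2b
  t3: 2b d4 d4 bf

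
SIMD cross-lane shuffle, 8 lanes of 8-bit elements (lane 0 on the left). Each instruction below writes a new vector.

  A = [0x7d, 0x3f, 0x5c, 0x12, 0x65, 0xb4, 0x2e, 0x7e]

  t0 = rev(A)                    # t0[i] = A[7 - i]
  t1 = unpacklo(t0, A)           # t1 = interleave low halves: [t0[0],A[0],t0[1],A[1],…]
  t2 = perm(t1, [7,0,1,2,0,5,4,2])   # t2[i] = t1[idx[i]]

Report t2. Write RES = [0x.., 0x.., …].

  t0: 7e 2e b4 65 12 5c 3f 7d
  t1: 7e 7d 2e 3f b4 5c 65 12
  t2: 12 7e 7d 2e 7e 5c b4 2e

RES = [ 0x12  0x7e  0x7d  0x2e  0x7e  0x5c  0xb4  0x2e ]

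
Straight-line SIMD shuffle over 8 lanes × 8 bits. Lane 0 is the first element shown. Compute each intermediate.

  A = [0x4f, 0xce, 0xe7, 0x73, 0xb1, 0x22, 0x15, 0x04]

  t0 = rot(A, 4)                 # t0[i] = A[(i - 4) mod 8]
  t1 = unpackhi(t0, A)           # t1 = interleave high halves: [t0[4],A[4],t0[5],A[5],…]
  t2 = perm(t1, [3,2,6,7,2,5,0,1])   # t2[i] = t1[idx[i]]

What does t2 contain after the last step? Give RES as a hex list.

RES = [0x22, 0xce, 0x73, 0x04, 0xce, 0x15, 0x4f, 0xb1]

t0 = [0xb1, 0x22, 0x15, 0x04, 0x4f, 0xce, 0xe7, 0x73]
t1 = [0x4f, 0xb1, 0xce, 0x22, 0xe7, 0x15, 0x73, 0x04]
t2 = [0x22, 0xce, 0x73, 0x04, 0xce, 0x15, 0x4f, 0xb1]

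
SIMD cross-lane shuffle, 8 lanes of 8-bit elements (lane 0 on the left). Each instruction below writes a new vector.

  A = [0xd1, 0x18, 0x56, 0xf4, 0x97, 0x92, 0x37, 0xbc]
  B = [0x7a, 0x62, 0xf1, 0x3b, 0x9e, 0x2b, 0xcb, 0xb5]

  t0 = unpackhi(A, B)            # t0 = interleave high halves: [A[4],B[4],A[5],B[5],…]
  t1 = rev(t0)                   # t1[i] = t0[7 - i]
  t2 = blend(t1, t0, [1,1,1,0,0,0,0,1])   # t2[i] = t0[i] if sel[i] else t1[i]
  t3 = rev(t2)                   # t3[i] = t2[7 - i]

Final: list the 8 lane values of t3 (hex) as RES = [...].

t0 = [0x97, 0x9e, 0x92, 0x2b, 0x37, 0xcb, 0xbc, 0xb5]
t1 = [0xb5, 0xbc, 0xcb, 0x37, 0x2b, 0x92, 0x9e, 0x97]
t2 = [0x97, 0x9e, 0x92, 0x37, 0x2b, 0x92, 0x9e, 0xb5]
t3 = [0xb5, 0x9e, 0x92, 0x2b, 0x37, 0x92, 0x9e, 0x97]

RES = [0xb5, 0x9e, 0x92, 0x2b, 0x37, 0x92, 0x9e, 0x97]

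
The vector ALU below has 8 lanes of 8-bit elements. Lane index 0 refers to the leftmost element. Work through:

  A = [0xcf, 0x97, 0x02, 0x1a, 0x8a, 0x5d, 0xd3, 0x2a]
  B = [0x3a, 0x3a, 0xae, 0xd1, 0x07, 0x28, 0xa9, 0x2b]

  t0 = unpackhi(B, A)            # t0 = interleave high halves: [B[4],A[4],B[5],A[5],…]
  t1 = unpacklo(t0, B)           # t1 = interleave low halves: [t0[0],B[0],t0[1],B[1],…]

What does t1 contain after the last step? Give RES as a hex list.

→ t0 |07|8a|28|5d|a9|d3|2b|2a|
→ t1 |07|3a|8a|3a|28|ae|5d|d1|

RES = [0x07, 0x3a, 0x8a, 0x3a, 0x28, 0xae, 0x5d, 0xd1]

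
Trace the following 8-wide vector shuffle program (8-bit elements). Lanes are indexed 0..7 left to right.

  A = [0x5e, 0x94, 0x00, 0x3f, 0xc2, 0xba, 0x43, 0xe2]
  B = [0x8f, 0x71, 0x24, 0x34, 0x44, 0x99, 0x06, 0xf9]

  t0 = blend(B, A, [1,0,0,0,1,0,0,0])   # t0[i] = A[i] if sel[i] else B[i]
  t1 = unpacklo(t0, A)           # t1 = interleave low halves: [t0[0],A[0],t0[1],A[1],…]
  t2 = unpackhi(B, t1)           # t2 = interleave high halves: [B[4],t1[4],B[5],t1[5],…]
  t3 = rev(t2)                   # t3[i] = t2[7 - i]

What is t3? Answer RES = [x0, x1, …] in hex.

  t0: 5e 71 24 34 c2 99 06 f9
  t1: 5e 5e 71 94 24 00 34 3f
  t2: 44 24 99 00 06 34 f9 3f
  t3: 3f f9 34 06 00 99 24 44

RES = [ 0x3f  0xf9  0x34  0x06  0x00  0x99  0x24  0x44 ]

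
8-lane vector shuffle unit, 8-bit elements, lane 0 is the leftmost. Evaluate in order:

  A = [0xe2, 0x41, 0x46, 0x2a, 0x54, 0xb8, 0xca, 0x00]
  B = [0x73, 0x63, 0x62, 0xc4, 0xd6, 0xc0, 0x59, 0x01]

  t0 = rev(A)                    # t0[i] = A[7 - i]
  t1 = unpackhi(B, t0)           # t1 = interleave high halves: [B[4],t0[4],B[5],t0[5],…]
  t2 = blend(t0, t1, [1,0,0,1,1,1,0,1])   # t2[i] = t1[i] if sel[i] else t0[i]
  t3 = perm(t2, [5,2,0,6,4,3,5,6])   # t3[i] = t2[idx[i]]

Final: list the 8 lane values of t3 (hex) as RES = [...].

RES = [0x41, 0xb8, 0xd6, 0x41, 0x59, 0x46, 0x41, 0x41]

→ t0 |00|ca|b8|54|2a|46|41|e2|
→ t1 |d6|2a|c0|46|59|41|01|e2|
→ t2 |d6|ca|b8|46|59|41|41|e2|
→ t3 |41|b8|d6|41|59|46|41|41|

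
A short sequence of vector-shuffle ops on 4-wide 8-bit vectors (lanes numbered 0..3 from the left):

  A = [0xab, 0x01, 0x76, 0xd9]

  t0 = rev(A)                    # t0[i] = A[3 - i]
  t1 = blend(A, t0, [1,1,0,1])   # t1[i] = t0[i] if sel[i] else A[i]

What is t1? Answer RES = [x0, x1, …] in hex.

→ t0 |d9|76|01|ab|
→ t1 |d9|76|76|ab|

RES = [ 0xd9  0x76  0x76  0xab ]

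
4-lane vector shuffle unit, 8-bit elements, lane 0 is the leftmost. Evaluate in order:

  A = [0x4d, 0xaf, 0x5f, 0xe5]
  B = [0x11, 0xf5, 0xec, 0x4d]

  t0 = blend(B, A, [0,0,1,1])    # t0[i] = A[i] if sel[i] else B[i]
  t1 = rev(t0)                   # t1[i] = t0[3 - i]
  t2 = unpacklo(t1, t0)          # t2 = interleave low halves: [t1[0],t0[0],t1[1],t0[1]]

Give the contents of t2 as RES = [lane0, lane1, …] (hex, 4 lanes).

t0 = [0x11, 0xf5, 0x5f, 0xe5]
t1 = [0xe5, 0x5f, 0xf5, 0x11]
t2 = [0xe5, 0x11, 0x5f, 0xf5]

RES = [ 0xe5  0x11  0x5f  0xf5 ]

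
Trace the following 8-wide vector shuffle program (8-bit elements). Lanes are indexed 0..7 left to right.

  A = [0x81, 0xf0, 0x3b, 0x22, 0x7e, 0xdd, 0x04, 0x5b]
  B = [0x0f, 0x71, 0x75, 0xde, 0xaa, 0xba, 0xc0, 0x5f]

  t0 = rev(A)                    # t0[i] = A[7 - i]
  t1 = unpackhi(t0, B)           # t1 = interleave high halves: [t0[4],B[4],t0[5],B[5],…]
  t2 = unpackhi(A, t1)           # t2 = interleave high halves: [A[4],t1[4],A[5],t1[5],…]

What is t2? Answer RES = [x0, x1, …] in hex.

→ t0 |5b|04|dd|7e|22|3b|f0|81|
→ t1 |22|aa|3b|ba|f0|c0|81|5f|
→ t2 |7e|f0|dd|c0|04|81|5b|5f|

RES = [0x7e, 0xf0, 0xdd, 0xc0, 0x04, 0x81, 0x5b, 0x5f]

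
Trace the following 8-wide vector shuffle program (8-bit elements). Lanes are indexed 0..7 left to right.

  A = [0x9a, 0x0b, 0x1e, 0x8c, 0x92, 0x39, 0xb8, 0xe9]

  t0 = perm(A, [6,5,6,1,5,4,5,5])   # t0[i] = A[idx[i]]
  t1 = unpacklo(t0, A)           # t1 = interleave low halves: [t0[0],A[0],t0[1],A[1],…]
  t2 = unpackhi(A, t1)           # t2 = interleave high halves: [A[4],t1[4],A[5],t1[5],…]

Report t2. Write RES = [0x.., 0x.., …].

t0 = [0xb8, 0x39, 0xb8, 0x0b, 0x39, 0x92, 0x39, 0x39]
t1 = [0xb8, 0x9a, 0x39, 0x0b, 0xb8, 0x1e, 0x0b, 0x8c]
t2 = [0x92, 0xb8, 0x39, 0x1e, 0xb8, 0x0b, 0xe9, 0x8c]

RES = [ 0x92  0xb8  0x39  0x1e  0xb8  0x0b  0xe9  0x8c ]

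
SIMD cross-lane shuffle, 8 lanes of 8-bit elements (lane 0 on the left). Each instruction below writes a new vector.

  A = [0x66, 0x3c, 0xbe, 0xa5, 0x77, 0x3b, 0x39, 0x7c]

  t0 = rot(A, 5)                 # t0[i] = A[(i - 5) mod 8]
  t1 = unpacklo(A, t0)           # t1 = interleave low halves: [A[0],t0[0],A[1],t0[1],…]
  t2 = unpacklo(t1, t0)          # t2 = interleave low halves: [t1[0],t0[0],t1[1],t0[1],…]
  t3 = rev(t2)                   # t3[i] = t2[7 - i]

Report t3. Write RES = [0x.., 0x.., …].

→ t0 |a5|77|3b|39|7c|66|3c|be|
→ t1 |66|a5|3c|77|be|3b|a5|39|
→ t2 |66|a5|a5|77|3c|3b|77|39|
→ t3 |39|77|3b|3c|77|a5|a5|66|

RES = [ 0x39  0x77  0x3b  0x3c  0x77  0xa5  0xa5  0x66 ]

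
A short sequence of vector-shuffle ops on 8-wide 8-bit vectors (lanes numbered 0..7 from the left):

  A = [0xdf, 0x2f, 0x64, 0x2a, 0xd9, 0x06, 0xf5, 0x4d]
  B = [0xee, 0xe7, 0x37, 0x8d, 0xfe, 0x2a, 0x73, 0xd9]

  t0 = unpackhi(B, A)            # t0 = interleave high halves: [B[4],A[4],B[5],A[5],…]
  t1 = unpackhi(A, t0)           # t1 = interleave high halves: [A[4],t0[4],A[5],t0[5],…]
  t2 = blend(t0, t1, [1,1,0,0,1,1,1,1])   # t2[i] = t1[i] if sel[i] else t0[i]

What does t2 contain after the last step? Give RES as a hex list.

→ t0 |fe|d9|2a|06|73|f5|d9|4d|
→ t1 |d9|73|06|f5|f5|d9|4d|4d|
→ t2 |d9|73|2a|06|f5|d9|4d|4d|

RES = [ 0xd9  0x73  0x2a  0x06  0xf5  0xd9  0x4d  0x4d ]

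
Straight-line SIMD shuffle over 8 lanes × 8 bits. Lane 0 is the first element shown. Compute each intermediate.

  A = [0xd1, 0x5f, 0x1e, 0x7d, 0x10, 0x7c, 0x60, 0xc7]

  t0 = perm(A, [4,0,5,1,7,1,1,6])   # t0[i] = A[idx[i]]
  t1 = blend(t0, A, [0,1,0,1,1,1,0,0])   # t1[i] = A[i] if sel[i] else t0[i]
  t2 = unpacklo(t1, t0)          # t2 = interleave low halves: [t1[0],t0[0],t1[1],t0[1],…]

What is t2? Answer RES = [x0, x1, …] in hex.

RES = [0x10, 0x10, 0x5f, 0xd1, 0x7c, 0x7c, 0x7d, 0x5f]

t0 = [0x10, 0xd1, 0x7c, 0x5f, 0xc7, 0x5f, 0x5f, 0x60]
t1 = [0x10, 0x5f, 0x7c, 0x7d, 0x10, 0x7c, 0x5f, 0x60]
t2 = [0x10, 0x10, 0x5f, 0xd1, 0x7c, 0x7c, 0x7d, 0x5f]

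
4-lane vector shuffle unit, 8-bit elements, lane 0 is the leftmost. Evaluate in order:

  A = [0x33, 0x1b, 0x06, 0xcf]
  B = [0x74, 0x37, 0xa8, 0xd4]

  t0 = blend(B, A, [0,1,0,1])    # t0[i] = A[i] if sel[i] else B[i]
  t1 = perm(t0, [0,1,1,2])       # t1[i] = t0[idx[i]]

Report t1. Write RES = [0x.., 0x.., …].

  t0: 74 1b a8 cf
  t1: 74 1b 1b a8

RES = [ 0x74  0x1b  0x1b  0xa8 ]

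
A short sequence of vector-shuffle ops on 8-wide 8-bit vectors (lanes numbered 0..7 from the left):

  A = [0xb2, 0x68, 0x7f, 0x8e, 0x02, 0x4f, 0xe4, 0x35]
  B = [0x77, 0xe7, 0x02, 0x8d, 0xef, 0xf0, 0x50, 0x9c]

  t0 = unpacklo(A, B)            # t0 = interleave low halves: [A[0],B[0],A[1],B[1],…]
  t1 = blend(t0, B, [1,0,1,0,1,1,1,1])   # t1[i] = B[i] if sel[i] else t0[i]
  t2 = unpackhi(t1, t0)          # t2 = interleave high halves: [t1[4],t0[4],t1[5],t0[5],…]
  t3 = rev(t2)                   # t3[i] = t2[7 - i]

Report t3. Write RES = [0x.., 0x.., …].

RES = [0x8d, 0x9c, 0x8e, 0x50, 0x02, 0xf0, 0x7f, 0xef]

t0 = [0xb2, 0x77, 0x68, 0xe7, 0x7f, 0x02, 0x8e, 0x8d]
t1 = [0x77, 0x77, 0x02, 0xe7, 0xef, 0xf0, 0x50, 0x9c]
t2 = [0xef, 0x7f, 0xf0, 0x02, 0x50, 0x8e, 0x9c, 0x8d]
t3 = [0x8d, 0x9c, 0x8e, 0x50, 0x02, 0xf0, 0x7f, 0xef]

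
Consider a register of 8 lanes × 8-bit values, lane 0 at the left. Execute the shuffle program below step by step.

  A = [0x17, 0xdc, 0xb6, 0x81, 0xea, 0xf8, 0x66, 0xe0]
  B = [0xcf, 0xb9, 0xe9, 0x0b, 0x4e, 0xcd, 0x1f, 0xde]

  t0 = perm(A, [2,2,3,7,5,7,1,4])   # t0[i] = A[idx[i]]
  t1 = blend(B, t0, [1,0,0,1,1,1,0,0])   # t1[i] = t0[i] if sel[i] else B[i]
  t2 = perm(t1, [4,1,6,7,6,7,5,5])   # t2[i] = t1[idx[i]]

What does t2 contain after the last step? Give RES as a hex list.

  t0: b6 b6 81 e0 f8 e0 dc ea
  t1: b6 b9 e9 e0 f8 e0 1f de
  t2: f8 b9 1f de 1f de e0 e0

RES = [ 0xf8  0xb9  0x1f  0xde  0x1f  0xde  0xe0  0xe0 ]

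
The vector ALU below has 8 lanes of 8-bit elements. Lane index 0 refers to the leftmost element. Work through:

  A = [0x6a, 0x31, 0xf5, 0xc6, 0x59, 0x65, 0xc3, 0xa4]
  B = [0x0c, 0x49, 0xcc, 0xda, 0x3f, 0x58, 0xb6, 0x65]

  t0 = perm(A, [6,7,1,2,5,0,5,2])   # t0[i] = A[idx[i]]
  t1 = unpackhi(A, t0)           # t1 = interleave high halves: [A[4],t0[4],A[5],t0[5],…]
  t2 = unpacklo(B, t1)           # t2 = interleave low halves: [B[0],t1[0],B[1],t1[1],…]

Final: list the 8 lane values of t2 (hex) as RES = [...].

t0 = [0xc3, 0xa4, 0x31, 0xf5, 0x65, 0x6a, 0x65, 0xf5]
t1 = [0x59, 0x65, 0x65, 0x6a, 0xc3, 0x65, 0xa4, 0xf5]
t2 = [0x0c, 0x59, 0x49, 0x65, 0xcc, 0x65, 0xda, 0x6a]

RES = [ 0x0c  0x59  0x49  0x65  0xcc  0x65  0xda  0x6a ]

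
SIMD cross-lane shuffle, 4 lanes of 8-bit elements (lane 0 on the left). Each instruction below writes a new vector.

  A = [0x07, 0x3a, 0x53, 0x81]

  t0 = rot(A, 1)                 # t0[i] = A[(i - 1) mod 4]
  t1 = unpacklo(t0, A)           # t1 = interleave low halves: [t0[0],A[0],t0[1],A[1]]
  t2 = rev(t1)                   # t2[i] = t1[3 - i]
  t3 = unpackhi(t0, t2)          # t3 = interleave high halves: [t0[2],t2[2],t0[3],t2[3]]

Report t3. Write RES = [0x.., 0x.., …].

RES = [ 0x3a  0x07  0x53  0x81 ]

  t0: 81 07 3a 53
  t1: 81 07 07 3a
  t2: 3a 07 07 81
  t3: 3a 07 53 81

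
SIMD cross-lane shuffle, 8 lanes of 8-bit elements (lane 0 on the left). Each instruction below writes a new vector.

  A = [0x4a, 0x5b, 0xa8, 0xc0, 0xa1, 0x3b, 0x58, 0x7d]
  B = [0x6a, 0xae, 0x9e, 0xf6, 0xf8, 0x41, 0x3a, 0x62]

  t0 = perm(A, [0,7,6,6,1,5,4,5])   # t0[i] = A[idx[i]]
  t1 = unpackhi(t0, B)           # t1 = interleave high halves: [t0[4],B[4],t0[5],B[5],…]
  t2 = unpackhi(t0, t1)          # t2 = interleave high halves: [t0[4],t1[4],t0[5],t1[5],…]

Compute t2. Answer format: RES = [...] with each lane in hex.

RES = [ 0x5b  0xa1  0x3b  0x3a  0xa1  0x3b  0x3b  0x62 ]

  t0: 4a 7d 58 58 5b 3b a1 3b
  t1: 5b f8 3b 41 a1 3a 3b 62
  t2: 5b a1 3b 3a a1 3b 3b 62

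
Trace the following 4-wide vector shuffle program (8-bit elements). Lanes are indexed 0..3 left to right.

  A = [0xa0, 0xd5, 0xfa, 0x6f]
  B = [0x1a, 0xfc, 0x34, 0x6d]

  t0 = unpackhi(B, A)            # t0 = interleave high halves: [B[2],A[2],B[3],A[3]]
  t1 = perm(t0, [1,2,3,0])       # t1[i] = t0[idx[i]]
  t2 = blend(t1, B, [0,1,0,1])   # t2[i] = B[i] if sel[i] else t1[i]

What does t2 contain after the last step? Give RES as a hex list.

  t0: 34 fa 6d 6f
  t1: fa 6d 6f 34
  t2: fa fc 6f 6d

RES = [ 0xfa  0xfc  0x6f  0x6d ]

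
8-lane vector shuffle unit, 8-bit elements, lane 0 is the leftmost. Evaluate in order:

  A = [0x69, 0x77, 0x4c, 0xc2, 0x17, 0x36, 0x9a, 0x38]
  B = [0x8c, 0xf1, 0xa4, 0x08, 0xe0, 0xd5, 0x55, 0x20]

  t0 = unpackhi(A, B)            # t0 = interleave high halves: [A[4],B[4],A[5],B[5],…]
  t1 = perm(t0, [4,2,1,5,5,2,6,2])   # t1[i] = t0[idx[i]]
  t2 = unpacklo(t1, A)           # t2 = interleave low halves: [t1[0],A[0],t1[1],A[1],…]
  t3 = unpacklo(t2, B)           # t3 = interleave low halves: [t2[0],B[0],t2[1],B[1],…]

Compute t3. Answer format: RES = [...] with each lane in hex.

  t0: 17 e0 36 d5 9a 55 38 20
  t1: 9a 36 e0 55 55 36 38 36
  t2: 9a 69 36 77 e0 4c 55 c2
  t3: 9a 8c 69 f1 36 a4 77 08

RES = [ 0x9a  0x8c  0x69  0xf1  0x36  0xa4  0x77  0x08 ]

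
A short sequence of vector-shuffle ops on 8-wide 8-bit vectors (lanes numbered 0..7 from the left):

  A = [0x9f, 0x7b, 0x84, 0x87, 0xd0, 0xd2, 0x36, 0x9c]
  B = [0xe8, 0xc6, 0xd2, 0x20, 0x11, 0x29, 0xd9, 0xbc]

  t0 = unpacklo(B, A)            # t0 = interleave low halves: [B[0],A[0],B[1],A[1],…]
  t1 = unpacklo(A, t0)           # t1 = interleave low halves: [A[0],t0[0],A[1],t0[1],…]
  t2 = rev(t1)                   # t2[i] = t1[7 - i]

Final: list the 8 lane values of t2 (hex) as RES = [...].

t0 = [0xe8, 0x9f, 0xc6, 0x7b, 0xd2, 0x84, 0x20, 0x87]
t1 = [0x9f, 0xe8, 0x7b, 0x9f, 0x84, 0xc6, 0x87, 0x7b]
t2 = [0x7b, 0x87, 0xc6, 0x84, 0x9f, 0x7b, 0xe8, 0x9f]

RES = [ 0x7b  0x87  0xc6  0x84  0x9f  0x7b  0xe8  0x9f ]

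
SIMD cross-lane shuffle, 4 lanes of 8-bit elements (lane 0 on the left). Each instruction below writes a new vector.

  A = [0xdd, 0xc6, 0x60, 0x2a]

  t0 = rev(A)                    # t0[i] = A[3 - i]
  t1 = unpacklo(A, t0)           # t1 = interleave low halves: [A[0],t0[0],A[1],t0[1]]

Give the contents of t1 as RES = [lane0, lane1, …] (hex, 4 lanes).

  t0: 2a 60 c6 dd
  t1: dd 2a c6 60

RES = [0xdd, 0x2a, 0xc6, 0x60]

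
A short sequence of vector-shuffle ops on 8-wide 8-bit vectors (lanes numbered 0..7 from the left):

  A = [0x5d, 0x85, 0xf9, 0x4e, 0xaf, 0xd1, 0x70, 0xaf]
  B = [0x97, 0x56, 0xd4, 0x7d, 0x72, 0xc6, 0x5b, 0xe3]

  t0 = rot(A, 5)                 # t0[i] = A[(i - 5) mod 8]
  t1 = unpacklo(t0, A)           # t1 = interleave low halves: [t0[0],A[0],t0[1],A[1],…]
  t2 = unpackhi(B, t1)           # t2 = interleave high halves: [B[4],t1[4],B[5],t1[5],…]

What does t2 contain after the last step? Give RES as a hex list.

RES = [ 0x72  0xd1  0xc6  0xf9  0x5b  0x70  0xe3  0x4e ]

  t0: 4e af d1 70 af 5d 85 f9
  t1: 4e 5d af 85 d1 f9 70 4e
  t2: 72 d1 c6 f9 5b 70 e3 4e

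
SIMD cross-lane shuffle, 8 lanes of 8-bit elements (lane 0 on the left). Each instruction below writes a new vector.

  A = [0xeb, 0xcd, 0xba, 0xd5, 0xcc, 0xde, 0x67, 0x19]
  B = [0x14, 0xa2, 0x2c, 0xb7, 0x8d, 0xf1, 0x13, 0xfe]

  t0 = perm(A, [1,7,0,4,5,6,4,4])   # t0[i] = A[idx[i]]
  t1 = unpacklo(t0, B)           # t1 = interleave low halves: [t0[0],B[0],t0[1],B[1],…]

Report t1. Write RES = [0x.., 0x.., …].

t0 = [0xcd, 0x19, 0xeb, 0xcc, 0xde, 0x67, 0xcc, 0xcc]
t1 = [0xcd, 0x14, 0x19, 0xa2, 0xeb, 0x2c, 0xcc, 0xb7]

RES = [ 0xcd  0x14  0x19  0xa2  0xeb  0x2c  0xcc  0xb7 ]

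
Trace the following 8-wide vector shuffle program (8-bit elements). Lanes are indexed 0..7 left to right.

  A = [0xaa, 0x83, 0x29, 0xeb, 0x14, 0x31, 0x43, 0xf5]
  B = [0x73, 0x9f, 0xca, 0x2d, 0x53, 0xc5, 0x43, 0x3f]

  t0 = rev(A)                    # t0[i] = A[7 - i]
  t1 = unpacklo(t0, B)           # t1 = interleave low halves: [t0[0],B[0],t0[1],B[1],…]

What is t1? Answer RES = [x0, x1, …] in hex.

RES = [0xf5, 0x73, 0x43, 0x9f, 0x31, 0xca, 0x14, 0x2d]

  t0: f5 43 31 14 eb 29 83 aa
  t1: f5 73 43 9f 31 ca 14 2d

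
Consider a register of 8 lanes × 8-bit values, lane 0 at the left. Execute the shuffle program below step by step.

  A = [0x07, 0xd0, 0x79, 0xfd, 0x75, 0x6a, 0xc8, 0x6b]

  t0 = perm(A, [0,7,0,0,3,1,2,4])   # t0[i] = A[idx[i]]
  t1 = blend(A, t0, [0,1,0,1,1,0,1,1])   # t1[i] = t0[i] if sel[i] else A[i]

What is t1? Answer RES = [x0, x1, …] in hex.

  t0: 07 6b 07 07 fd d0 79 75
  t1: 07 6b 79 07 fd 6a 79 75

RES = [0x07, 0x6b, 0x79, 0x07, 0xfd, 0x6a, 0x79, 0x75]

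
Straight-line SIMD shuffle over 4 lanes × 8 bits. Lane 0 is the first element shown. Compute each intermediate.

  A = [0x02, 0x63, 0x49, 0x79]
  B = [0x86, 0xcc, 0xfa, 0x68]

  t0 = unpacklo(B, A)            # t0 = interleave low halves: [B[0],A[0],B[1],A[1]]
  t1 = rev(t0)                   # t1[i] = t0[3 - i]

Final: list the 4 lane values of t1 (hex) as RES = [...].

RES = [ 0x63  0xcc  0x02  0x86 ]

→ t0 |86|02|cc|63|
→ t1 |63|cc|02|86|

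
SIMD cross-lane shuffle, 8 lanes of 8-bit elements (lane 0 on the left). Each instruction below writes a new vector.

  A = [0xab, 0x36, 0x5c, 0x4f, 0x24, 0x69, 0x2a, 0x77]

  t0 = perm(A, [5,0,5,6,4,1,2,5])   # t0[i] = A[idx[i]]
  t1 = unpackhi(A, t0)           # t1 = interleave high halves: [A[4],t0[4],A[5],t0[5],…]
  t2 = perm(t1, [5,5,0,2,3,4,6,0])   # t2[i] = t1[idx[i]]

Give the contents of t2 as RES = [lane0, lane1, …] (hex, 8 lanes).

  t0: 69 ab 69 2a 24 36 5c 69
  t1: 24 24 69 36 2a 5c 77 69
  t2: 5c 5c 24 69 36 2a 77 24

RES = [0x5c, 0x5c, 0x24, 0x69, 0x36, 0x2a, 0x77, 0x24]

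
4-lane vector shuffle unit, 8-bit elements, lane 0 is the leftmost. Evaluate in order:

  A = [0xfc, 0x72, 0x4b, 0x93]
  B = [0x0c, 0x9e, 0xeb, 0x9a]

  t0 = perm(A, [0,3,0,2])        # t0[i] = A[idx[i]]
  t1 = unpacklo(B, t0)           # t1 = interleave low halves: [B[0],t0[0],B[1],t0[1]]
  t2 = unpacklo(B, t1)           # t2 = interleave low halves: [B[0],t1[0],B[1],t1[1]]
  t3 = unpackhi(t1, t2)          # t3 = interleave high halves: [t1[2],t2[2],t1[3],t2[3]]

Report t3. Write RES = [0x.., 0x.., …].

RES = [ 0x9e  0x9e  0x93  0xfc ]

→ t0 |fc|93|fc|4b|
→ t1 |0c|fc|9e|93|
→ t2 |0c|0c|9e|fc|
→ t3 |9e|9e|93|fc|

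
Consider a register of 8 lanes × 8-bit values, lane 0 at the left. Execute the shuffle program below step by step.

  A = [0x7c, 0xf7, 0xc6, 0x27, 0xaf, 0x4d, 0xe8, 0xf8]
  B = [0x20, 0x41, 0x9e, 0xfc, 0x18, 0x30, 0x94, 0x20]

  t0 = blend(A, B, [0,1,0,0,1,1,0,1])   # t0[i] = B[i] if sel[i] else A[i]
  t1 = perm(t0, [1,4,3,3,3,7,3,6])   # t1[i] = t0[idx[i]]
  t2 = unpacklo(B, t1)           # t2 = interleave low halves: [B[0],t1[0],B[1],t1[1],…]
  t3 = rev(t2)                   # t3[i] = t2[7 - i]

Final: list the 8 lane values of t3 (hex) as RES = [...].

→ t0 |7c|41|c6|27|18|30|e8|20|
→ t1 |41|18|27|27|27|20|27|e8|
→ t2 |20|41|41|18|9e|27|fc|27|
→ t3 |27|fc|27|9e|18|41|41|20|

RES = [0x27, 0xfc, 0x27, 0x9e, 0x18, 0x41, 0x41, 0x20]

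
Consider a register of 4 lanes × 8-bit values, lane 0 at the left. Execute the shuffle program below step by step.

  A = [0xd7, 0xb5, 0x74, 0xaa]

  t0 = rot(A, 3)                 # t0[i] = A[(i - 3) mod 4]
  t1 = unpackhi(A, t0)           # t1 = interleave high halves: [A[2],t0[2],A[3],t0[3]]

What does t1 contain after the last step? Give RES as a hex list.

RES = [0x74, 0xaa, 0xaa, 0xd7]

  t0: b5 74 aa d7
  t1: 74 aa aa d7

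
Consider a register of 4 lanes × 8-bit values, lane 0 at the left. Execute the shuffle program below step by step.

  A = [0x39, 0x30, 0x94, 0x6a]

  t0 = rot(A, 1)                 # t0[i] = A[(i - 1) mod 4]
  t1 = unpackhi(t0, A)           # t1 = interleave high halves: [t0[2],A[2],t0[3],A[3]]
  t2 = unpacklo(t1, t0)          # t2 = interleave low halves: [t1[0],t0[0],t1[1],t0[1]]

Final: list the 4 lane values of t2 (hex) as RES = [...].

  t0: 6a 39 30 94
  t1: 30 94 94 6a
  t2: 30 6a 94 39

RES = [0x30, 0x6a, 0x94, 0x39]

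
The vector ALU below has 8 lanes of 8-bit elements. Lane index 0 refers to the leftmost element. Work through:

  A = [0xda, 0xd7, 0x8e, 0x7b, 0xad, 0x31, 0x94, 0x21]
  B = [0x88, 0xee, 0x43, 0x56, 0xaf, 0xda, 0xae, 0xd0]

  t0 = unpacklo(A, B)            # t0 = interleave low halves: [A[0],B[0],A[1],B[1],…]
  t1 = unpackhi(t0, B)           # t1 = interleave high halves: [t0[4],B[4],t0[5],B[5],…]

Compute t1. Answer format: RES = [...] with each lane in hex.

RES = [0x8e, 0xaf, 0x43, 0xda, 0x7b, 0xae, 0x56, 0xd0]

→ t0 |da|88|d7|ee|8e|43|7b|56|
→ t1 |8e|af|43|da|7b|ae|56|d0|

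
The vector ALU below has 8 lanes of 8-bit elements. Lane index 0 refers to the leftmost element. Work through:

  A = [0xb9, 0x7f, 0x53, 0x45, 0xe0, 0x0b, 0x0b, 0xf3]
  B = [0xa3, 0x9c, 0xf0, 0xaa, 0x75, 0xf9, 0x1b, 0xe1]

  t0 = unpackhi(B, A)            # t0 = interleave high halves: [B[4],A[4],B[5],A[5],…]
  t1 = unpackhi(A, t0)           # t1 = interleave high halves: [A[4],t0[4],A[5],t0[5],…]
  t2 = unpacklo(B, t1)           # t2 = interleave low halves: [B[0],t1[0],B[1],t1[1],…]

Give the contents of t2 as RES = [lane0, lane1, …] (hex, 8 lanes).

  t0: 75 e0 f9 0b 1b 0b e1 f3
  t1: e0 1b 0b 0b 0b e1 f3 f3
  t2: a3 e0 9c 1b f0 0b aa 0b

RES = [ 0xa3  0xe0  0x9c  0x1b  0xf0  0x0b  0xaa  0x0b ]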